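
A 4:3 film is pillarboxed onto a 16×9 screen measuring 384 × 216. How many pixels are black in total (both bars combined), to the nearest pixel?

4:3 is narrower than 16×9, so it spans the full height.
The film is 216 × 4/3 ≈ 288.0000 px wide.
Black = 384 − 288.0000 = 96.0000 px.
Bar area = 96.0000 × 216 ≈ 20736 px.

20736 pixels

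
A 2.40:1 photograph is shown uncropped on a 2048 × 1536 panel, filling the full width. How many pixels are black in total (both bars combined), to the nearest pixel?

The photograph is 2048 / 2.400 ≈ 853.3333 px tall.
Black = 1536 − 853.3333 = 682.6667 px.
That's 682.6667 × 2048 ≈ 1398101 black pixels.

1398101 pixels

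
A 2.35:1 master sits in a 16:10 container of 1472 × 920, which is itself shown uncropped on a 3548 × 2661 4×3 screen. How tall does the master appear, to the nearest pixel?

1510 px

First fit — 2.35:1 into 1472×920 spans the width: 1472.00 × 626.38.
Second fit — the 16:10 canvas into 3548×2661 spans the width: 3548.00 × 2217.50 (×2.4103 from 1472×920).
The master scales with it: height 626.38 × 2.4103 ≈ 1509.79.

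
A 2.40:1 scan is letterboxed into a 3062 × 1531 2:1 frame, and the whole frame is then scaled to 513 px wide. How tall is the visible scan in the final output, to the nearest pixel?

214 px

In the 3062×1531 frame the scan fills the width: height = 3062 / 2.400 ≈ 1275.83 px.
Resizing to 513 px wide multiplies everything by 0.1675: 1275.83 → 213.75 px.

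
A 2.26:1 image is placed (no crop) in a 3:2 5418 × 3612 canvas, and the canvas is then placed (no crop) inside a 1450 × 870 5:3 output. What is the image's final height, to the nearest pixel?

577 px

2.26:1 in 5418×3612: fills the width, so the image is 5418.00 × 2397.35.
The 3:2 canvas is height-limited in 1450×870, giving 1305.00 × 870.00; scale factor 0.2409.
Applying the same ×0.2409: 2397.35 → 577.43.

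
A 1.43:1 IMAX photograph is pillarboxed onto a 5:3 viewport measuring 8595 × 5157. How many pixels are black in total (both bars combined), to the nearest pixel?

1.43:1 IMAX is narrower than 5:3, so it spans the full height.
The photograph is 5157 × 1.430 ≈ 7374.5100 px wide.
Black = 8595 − 7374.5100 = 1220.4900 px.
Bar area = 1220.4900 × 5157 ≈ 6294067 px.

6294067 pixels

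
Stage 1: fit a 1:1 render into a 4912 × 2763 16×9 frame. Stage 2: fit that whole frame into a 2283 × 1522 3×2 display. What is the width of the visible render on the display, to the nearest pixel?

Inside the 4912×2763 canvas the render is height-limited at 2763.00 × 2763.00.
16×9 in 2283×1522: fills the width, so the intermediate becomes 2283.00 × 1284.19 — a scale of ×0.4648.
The render scales with it: width 2763.00 × 0.4648 ≈ 1284.19.

1284 px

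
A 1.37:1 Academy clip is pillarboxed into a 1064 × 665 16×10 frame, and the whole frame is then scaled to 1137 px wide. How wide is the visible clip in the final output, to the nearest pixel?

At 1064×665 the clip is height-limited, so width = 665 × 1.370 ≈ 911.05 px.
Resizing to 1137 px wide multiplies everything by 1.0686: 911.05 → 973.56 px.

974 px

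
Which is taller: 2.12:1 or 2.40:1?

2.12 and 2.4; 2.4 > 2.12. The smaller width-to-height ratio is the taller frame.

2.12:1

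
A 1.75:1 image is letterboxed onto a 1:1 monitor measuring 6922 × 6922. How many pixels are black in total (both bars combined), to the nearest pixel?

1.75:1 is wider than 1:1, so it spans the full width.
The image is 6922 / 1.750 ≈ 3955.4286 px tall.
Black = 6922 − 3955.4286 = 2966.5714 px.
That's 2966.5714 × 6922 ≈ 20534607 black pixels.

20534607 pixels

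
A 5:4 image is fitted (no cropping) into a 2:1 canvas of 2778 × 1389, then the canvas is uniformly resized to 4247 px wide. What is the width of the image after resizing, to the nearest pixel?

2654 px

Fitted into 2778×1389, the image spans the height; its width is 1389 × 5/4 ≈ 1736.25 px.
Resizing to 4247 px wide multiplies everything by 1.5288: 1736.25 → 2654.38 px.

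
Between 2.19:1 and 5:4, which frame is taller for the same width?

2.19 and 5:4 = 1.25; 2.19 > 1.25. The smaller width-to-height ratio is the taller frame.

5:4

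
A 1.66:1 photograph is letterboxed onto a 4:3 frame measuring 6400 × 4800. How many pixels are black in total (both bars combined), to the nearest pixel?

1.66:1 is wider than 4:3, so it spans the full width.
Content height = 6400 / 1.660 ≈ 3855.4217 px.
4800 − 3855.4217 = 944.5783 px of bars.
Across the 6400-px span: 944.5783 × 6400 ≈ 6045301 px.

6045301 pixels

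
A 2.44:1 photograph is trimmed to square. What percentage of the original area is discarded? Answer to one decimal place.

59.0%

square is narrower than 2.44:1, so the crop keeps the full height and trims the width.
(1.000)/(2.440) ≈ 0.410 of the area survives, leaving 59.02% discarded.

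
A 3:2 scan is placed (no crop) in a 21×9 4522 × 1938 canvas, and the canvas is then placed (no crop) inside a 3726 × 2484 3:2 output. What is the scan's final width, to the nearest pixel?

2395 px

3:2 in 4522×1938: fills the height, so the scan is 2907.00 × 1938.00.
The 21×9 canvas is width-limited in 3726×2484, giving 3726.00 × 1596.86; scale factor 0.8240.
Applying the same ×0.8240: 2907.00 → 2395.29.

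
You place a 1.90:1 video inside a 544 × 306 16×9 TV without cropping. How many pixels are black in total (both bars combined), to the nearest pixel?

10708 pixels

Since 1.900 > 1.778, the video is width-limited.
The video is 544 / 1.900 ≈ 286.3158 px tall.
Black = 306 − 286.3158 = 19.6842 px.
Bar area = 19.6842 × 544 ≈ 10708 px.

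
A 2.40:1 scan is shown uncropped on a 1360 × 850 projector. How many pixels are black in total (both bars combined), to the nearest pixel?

2.40:1 (2.400) > 16×10 (1.600), so the scan fills the width.
Content height = 1360 / 2.400 ≈ 566.6667 px.
850 − 566.6667 = 283.3333 px of bars.
That's 283.3333 × 1360 ≈ 385333 black pixels.

385333 pixels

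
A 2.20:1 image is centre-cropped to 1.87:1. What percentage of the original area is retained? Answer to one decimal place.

85.0%

1.87:1 is narrower than 2.20:1, so the crop keeps the full height and trims the width.
(1.870)/(2.200) ≈ 0.850 of the area survives.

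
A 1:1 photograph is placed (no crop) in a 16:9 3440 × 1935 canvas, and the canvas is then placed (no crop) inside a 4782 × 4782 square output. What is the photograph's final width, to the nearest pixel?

2690 px

First fit — 1:1 into 3440×1935 spans the height: 1935.00 × 1935.00.
16:9 in 4782×4782: fills the width, so the intermediate becomes 4782.00 × 2689.88 — a scale of ×1.3901.
The photograph scales with it: width 1935.00 × 1.3901 ≈ 2689.88.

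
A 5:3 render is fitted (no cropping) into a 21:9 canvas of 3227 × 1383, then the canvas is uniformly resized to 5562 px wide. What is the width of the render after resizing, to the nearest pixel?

In the 3227×1383 frame the render fills the height: width = 1383 × 5/3 ≈ 2305.00 px.
Scaling 3227 → 5562 is ×1.7236, so the width becomes 2305.00 × 1.7236 ≈ 3972.86 px.

3973 px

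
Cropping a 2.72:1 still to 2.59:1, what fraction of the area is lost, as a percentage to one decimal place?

2.59:1 is narrower than 2.72:1, so the crop keeps the full height and trims the width.
(2.590)/(2.720) ≈ 0.952 of the area survives, leaving 4.78% discarded.

4.8%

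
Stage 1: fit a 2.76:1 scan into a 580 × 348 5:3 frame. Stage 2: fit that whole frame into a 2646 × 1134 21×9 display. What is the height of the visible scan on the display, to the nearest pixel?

Inside the 580×348 canvas the scan is width-limited at 580.00 × 210.14.
5:3 in 2646×1134: fills the height, so the intermediate becomes 1890.00 × 1134.00 — a scale of ×3.2586.
So the scan's height is 210.14 × 3.2586 ≈ 684.78.

685 px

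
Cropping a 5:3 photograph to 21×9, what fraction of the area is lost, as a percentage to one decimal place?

28.6%

21×9 is wider than 5:3, so the crop keeps the full width and trims the height.
Fraction kept = (1.667)/(2.333) ≈ 71.43%, so 28.57% is lost.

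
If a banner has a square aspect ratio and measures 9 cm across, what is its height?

9 cm

Height = 9 / 1 × 1 = 9.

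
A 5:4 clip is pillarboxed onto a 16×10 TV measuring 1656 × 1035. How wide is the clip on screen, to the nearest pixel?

Since 1.250 < 1.600, the clip is height-limited.
Content width = 1035 × 5/4 ≈ 1293.75 px.

1294 px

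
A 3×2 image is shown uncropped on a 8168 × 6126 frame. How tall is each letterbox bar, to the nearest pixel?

340 px

3×2 (1.500) > 4:3 (1.333), so the image fills the width.
That makes the image 5445.33 px tall (8168 × 2/3).
6126 − 5445.33 = 680.67 px of bars (340.33 each).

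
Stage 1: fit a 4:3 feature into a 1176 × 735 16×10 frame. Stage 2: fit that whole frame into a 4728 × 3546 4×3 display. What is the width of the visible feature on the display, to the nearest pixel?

Inside the 1176×735 canvas the feature is height-limited at 980.00 × 735.00.
16×10 in 4728×3546: fills the width, so the intermediate becomes 4728.00 × 2955.00 — a scale of ×4.0204.
So the feature's width is 980.00 × 4.0204 ≈ 3940.00.

3940 px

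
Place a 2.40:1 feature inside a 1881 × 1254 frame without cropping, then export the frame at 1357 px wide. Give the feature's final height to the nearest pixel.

In the 1881×1254 frame the feature fills the width: height = 1881 / 2.400 ≈ 783.75 px.
Scaling 1881 → 1357 is ×0.7214, so the height becomes 783.75 × 0.7214 ≈ 565.42 px.

565 px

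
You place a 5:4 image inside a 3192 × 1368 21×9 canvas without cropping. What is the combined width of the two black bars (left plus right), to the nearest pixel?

5:4 is narrower than 21×9, so it spans the full height.
Content width = 1368 × 5/4 ≈ 1710.00 px.
3192 − 1710.00 = 1482.00 px of bars.

1482 px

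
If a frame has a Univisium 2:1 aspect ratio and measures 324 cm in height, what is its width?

648 cm

324 / 1 × 2 = 648.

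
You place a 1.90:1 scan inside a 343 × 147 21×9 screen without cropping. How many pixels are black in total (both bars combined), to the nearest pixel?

9364 pixels

1.90:1 (1.900) < 21×9 (2.333), so the scan fills the height.
The scan is 147 × 1.900 ≈ 279.3000 px wide.
343 − 279.3000 = 63.7000 px of bars.
Bar area = 63.7000 × 147 ≈ 9364 px.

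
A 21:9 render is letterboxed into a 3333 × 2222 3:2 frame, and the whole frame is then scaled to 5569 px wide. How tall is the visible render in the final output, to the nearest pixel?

Fitted into 3333×2222, the render spans the width; its height is 3333 × 9/21 ≈ 1428.43 px.
Resizing to 5569 px wide multiplies everything by 1.6709: 1428.43 → 2386.71 px.

2387 px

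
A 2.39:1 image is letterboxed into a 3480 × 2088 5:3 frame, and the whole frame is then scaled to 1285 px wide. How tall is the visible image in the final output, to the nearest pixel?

At 3480×2088 the image is width-limited, so height = 3480 / 2.390 ≈ 1456.07 px.
Resizing to 1285 px wide multiplies everything by 0.3693: 1456.07 → 537.66 px.

538 px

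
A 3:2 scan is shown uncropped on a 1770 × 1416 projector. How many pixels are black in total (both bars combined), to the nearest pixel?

417720 pixels

3:2 is wider than 5:4, so it spans the full width.
That makes the image 1180.0000 px tall (1770 × 2/3).
1416 − 1180.0000 = 236.0000 px of bars.
Across the 1770-px span: 236.0000 × 1770 ≈ 417720 px.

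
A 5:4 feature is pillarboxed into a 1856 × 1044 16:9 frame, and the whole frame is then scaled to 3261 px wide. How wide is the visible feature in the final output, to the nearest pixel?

Fitted into 1856×1044, the feature spans the height; its width is 1044 × 5/4 ≈ 1305.00 px.
The frame scales by 3261/1856 = 1.7570; 1305.00 × 1.7570 ≈ 2292.89 px.

2293 px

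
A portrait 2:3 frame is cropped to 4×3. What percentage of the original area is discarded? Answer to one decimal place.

50.0%

The width stays; only height is cut (since 4×3 is wider than portrait 2:3).
Area ratio = (0.667)/(1.333) = 50.00%; the remaining 50.00% is cropped out.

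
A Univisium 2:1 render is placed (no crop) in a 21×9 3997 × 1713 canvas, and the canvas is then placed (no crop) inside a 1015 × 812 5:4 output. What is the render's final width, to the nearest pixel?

Univisium 2:1 in 3997×1713: fills the height, so the render is 3426.00 × 1713.00.
The 21×9 canvas is width-limited in 1015×812, giving 1015.00 × 435.00; scale factor 0.2539.
Applying the same ×0.2539: 3426.00 → 870.00.

870 px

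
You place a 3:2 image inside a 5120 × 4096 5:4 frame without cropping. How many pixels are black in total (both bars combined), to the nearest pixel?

3:2 (1.500) > 5:4 (1.250), so the image fills the width.
The image is 5120 × 2/3 ≈ 3413.3333 px tall.
Black = 4096 − 3413.3333 = 682.6667 px.
That's 682.6667 × 5120 ≈ 3495253 black pixels.

3495253 pixels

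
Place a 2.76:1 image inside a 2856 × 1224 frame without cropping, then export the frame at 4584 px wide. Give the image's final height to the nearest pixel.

1661 px

In the 2856×1224 frame the image fills the width: height = 2856 / 2.760 ≈ 1034.78 px.
Resizing to 4584 px wide multiplies everything by 1.6050: 1034.78 → 1660.87 px.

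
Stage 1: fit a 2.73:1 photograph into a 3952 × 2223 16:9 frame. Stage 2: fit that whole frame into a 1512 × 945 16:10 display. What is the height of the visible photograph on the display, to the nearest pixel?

Inside the 3952×2223 canvas the photograph is width-limited at 3952.00 × 1447.62.
16:9 in 1512×945: fills the width, so the intermediate becomes 1512.00 × 850.50 — a scale of ×0.3826.
So the photograph's height is 1447.62 × 0.3826 ≈ 553.85.

554 px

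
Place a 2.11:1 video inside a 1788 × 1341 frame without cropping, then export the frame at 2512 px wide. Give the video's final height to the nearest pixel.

In the 1788×1341 frame the video fills the width: height = 1788 / 2.110 ≈ 847.39 px.
The frame scales by 2512/1788 = 1.4049; 847.39 × 1.4049 ≈ 1190.52 px.

1191 px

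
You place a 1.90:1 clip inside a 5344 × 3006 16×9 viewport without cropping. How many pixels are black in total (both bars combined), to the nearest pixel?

Since 1.900 > 1.778, the clip is width-limited.
That makes the image 2812.6316 px tall (5344 / 1.900).
Leftover height: 3006 − 2812.6316 = 193.3684 px.
Bar area = 193.3684 × 5344 ≈ 1033361 px.

1033361 pixels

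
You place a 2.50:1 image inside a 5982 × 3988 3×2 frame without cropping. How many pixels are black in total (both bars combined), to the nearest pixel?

9542486 pixels

2.50:1 (2.500) > 3×2 (1.500), so the image fills the width.
That makes the image 2392.8000 px tall (5982 / 2.500).
Black = 3988 − 2392.8000 = 1595.2000 px.
Bar area = 1595.2000 × 5982 ≈ 9542486 px.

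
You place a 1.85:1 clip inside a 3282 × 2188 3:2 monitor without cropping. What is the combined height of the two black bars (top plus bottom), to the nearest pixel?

414 px

Since 1.850 > 1.500, the clip is width-limited.
That makes the image 1774.05 px tall (3282 / 1.850).
2188 − 1774.05 = 413.95 px of bars.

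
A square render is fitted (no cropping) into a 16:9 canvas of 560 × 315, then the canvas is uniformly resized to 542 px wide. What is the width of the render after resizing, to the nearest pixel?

305 px

Fitted into 560×315, the render spans the height; its width is 315 × 1/1 ≈ 315.00 px.
Resizing to 542 px wide multiplies everything by 0.9679: 315.00 → 304.88 px.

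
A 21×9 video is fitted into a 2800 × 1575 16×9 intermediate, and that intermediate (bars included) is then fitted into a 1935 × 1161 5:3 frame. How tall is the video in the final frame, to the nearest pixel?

21×9 in 2800×1575: fills the width, so the video is 2800.00 × 1200.00.
16×9 in 1935×1161: fills the width, so the intermediate becomes 1935.00 × 1088.44 — a scale of ×0.6911.
Applying the same ×0.6911: 1200.00 → 829.29.

829 px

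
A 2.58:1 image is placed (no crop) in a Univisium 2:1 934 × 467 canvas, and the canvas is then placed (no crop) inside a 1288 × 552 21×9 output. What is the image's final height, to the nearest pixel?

Inside the 934×467 canvas the image is width-limited at 934.00 × 362.02.
Second fit — the Univisium 2:1 canvas into 1288×552 spans the height: 1104.00 × 552.00 (×1.1820 from 934×467).
Applying the same ×1.1820: 362.02 → 427.91.

428 px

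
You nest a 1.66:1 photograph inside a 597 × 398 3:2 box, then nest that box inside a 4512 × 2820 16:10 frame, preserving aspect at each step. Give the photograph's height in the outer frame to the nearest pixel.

2548 px

First fit — 1.66:1 into 597×398 spans the width: 597.00 × 359.64.
3:2 in 4512×2820: fills the height, so the intermediate becomes 4230.00 × 2820.00 — a scale of ×7.0854.
So the photograph's height is 359.64 × 7.0854 ≈ 2548.19.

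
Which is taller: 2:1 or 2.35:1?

2 and 2.35; 2.35 > 2. The smaller width-to-height ratio is the taller frame.

2:1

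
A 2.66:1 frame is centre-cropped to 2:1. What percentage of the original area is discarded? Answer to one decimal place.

24.8%

2:1 is narrower than 2.66:1, so the crop keeps the full height and trims the width.
(2.000)/(2.660) ≈ 0.752 of the area survives, leaving 24.81% discarded.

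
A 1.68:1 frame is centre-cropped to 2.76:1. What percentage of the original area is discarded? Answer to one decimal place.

39.1%

2.76:1 is wider than 1.68:1, so the crop keeps the full width and trims the height.
Fraction kept = (1.680)/(2.760) ≈ 60.87%, so 39.13% is lost.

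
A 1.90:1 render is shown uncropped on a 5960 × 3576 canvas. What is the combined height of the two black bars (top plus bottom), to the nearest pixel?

Since 1.900 > 1.667, the render is width-limited.
That makes the image 3136.84 px tall (5960 / 1.900).
Leftover height: 3576 − 3136.84 = 439.16 px.

439 px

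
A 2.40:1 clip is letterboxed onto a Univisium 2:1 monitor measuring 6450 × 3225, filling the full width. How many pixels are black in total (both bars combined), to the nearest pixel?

The clip is 6450 / 2.400 ≈ 2687.5000 px tall.
Leftover height: 3225 − 2687.5000 = 537.5000 px.
That's 537.5000 × 6450 ≈ 3466875 black pixels.

3466875 pixels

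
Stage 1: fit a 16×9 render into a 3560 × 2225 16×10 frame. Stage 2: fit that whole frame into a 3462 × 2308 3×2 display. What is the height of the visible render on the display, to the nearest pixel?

1947 px

Inside the 3560×2225 canvas the render is width-limited at 3560.00 × 2002.50.
16×10 in 3462×2308: fills the width, so the intermediate becomes 3462.00 × 2163.75 — a scale of ×0.9725.
The render scales with it: height 2002.50 × 0.9725 ≈ 1947.38.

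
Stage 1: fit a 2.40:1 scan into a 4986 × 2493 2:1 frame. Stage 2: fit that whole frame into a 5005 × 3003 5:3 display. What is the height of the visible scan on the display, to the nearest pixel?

First fit — 2.40:1 into 4986×2493 spans the width: 4986.00 × 2077.50.
The 2:1 canvas is width-limited in 5005×3003, giving 5005.00 × 2502.50; scale factor 1.0038.
The scan scales with it: height 2077.50 × 1.0038 ≈ 2085.42.

2085 px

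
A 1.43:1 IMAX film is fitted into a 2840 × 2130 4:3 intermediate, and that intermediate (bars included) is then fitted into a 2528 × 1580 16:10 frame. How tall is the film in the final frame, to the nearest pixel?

1473 px

First fit — 1.43:1 IMAX into 2840×2130 spans the width: 2840.00 × 1986.01.
4:3 in 2528×1580: fills the height, so the intermediate becomes 2106.67 × 1580.00 — a scale of ×0.7418.
So the film's height is 1986.01 × 0.7418 ≈ 1473.19.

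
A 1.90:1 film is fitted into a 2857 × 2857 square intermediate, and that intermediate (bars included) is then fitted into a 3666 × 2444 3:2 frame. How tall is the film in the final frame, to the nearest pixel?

1286 px

First fit — 1.90:1 into 2857×2857 spans the width: 2857.00 × 1503.68.
The square canvas is height-limited in 3666×2444, giving 2444.00 × 2444.00; scale factor 0.8554.
Applying the same ×0.8554: 1503.68 → 1286.32.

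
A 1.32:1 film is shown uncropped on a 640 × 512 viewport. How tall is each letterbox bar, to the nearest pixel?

14 px

1.32:1 (1.320) > 5:4 (1.250), so the film fills the width.
Content height = 640 / 1.320 ≈ 484.85 px.
Leftover height: 512 − 484.85 = 27.15 px → 13.58 each side.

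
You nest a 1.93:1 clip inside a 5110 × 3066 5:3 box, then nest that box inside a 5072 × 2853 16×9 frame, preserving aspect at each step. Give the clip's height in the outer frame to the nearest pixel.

2464 px

First fit — 1.93:1 into 5110×3066 spans the width: 5110.00 × 2647.67.
Second fit — the 5:3 canvas into 5072×2853 spans the height: 4755.00 × 2853.00 (×0.9305 from 5110×3066).
Applying the same ×0.9305: 2647.67 → 2463.73.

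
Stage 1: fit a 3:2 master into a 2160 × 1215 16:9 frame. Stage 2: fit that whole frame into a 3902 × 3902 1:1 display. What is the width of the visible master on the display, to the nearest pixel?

Inside the 2160×1215 canvas the master is height-limited at 1822.50 × 1215.00.
The 16:9 canvas is width-limited in 3902×3902, giving 3902.00 × 2194.88; scale factor 1.8065.
So the master's width is 1822.50 × 1.8065 ≈ 3292.31.

3292 px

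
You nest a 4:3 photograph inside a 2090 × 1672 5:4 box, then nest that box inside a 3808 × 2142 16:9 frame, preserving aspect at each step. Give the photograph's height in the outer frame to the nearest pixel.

Inside the 2090×1672 canvas the photograph is width-limited at 2090.00 × 1567.50.
Second fit — the 5:4 canvas into 3808×2142 spans the height: 2677.50 × 2142.00 (×1.2811 from 2090×1672).
The photograph scales with it: height 1567.50 × 1.2811 ≈ 2008.12.

2008 px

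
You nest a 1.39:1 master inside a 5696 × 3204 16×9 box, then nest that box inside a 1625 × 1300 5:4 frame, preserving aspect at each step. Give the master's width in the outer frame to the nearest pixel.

First fit — 1.39:1 into 5696×3204 spans the height: 4453.56 × 3204.00.
Second fit — the 16×9 canvas into 1625×1300 spans the width: 1625.00 × 914.06 (×0.2853 from 5696×3204).
Applying the same ×0.2853: 4453.56 → 1270.55.

1271 px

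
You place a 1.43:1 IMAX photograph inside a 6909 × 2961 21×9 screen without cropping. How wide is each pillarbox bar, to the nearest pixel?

Since 1.430 < 2.333, the photograph is height-limited.
That makes the image 4234.23 px wide (2961 × 1.430).
Black = 6909 − 4234.23 = 2674.77 px, or 1337.38 per bar.

1337 px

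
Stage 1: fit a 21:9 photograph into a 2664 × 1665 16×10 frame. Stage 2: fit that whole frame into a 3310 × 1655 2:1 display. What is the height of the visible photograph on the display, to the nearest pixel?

21:9 in 2664×1665: fills the width, so the photograph is 2664.00 × 1141.71.
Second fit — the 16×10 canvas into 3310×1655 spans the height: 2648.00 × 1655.00 (×0.9940 from 2664×1665).
So the photograph's height is 1141.71 × 0.9940 ≈ 1134.86.

1135 px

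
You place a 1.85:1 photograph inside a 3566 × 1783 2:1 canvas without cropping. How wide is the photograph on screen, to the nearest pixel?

1.85:1 is narrower than 2:1, so it spans the full height.
That makes the image 3298.55 px wide (1783 × 1.850).

3299 px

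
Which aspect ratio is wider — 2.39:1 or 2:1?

2.39 and 2; 2.39 > 2.

2.39:1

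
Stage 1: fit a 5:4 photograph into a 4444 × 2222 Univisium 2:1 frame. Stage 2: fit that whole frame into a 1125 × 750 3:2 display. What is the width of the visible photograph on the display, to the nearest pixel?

Inside the 4444×2222 canvas the photograph is height-limited at 2777.50 × 2222.00.
The Univisium 2:1 canvas is width-limited in 1125×750, giving 1125.00 × 562.50; scale factor 0.2532.
So the photograph's width is 2777.50 × 0.2532 ≈ 703.12.

703 px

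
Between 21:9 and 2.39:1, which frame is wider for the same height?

21:9 = 2.333 and 2.39; 2.39 > 2.333.

2.39:1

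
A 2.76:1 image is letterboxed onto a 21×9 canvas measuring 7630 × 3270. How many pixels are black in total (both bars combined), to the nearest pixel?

3857020 pixels

Since 2.760 > 2.333, the image is width-limited.
Content height = 7630 / 2.760 ≈ 2764.4928 px.
3270 − 2764.4928 = 505.5072 px of bars.
Bar area = 505.5072 × 7630 ≈ 3857020 px.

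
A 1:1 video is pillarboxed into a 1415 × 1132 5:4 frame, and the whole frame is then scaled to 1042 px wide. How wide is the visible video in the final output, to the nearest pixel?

834 px

At 1415×1132 the video is height-limited, so width = 1132 × 1/1 ≈ 1132.00 px.
Resizing to 1042 px wide multiplies everything by 0.7364: 1132.00 → 833.60 px.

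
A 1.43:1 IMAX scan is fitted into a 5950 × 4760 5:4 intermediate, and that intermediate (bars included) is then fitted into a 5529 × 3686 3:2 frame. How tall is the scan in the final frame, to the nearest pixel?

1.43:1 IMAX in 5950×4760: fills the width, so the scan is 5950.00 × 4160.84.
5:4 in 5529×3686: fills the height, so the intermediate becomes 4607.50 × 3686.00 — a scale of ×0.7744.
The scan scales with it: height 4160.84 × 0.7744 ≈ 3222.03.

3222 px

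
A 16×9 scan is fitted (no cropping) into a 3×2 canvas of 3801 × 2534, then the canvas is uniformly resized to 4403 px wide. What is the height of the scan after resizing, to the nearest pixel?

Fitted into 3801×2534, the scan spans the width; its height is 3801 × 9/16 ≈ 2138.06 px.
Resizing to 4403 px wide multiplies everything by 1.1584: 2138.06 → 2476.69 px.

2477 px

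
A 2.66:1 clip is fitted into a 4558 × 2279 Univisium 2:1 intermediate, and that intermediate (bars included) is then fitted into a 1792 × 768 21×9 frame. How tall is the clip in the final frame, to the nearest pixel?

577 px

2.66:1 in 4558×2279: fills the width, so the clip is 4558.00 × 1713.53.
The Univisium 2:1 canvas is height-limited in 1792×768, giving 1536.00 × 768.00; scale factor 0.3370.
So the clip's height is 1713.53 × 0.3370 ≈ 577.44.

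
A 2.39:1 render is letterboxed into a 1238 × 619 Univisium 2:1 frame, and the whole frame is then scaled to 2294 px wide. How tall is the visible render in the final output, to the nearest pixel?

Fitted into 1238×619, the render spans the width; its height is 1238 / 2.390 ≈ 517.99 px.
The frame scales by 2294/1238 = 1.8530; 517.99 × 1.8530 ≈ 959.83 px.

960 px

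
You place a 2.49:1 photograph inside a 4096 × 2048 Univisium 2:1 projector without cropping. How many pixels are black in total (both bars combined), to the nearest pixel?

1650770 pixels

2.49:1 is wider than Univisium 2:1, so it spans the full width.
That makes the image 1644.9799 px tall (4096 / 2.490).
Black = 2048 − 1644.9799 = 403.0201 px.
Bar area = 403.0201 × 4096 ≈ 1650770 px.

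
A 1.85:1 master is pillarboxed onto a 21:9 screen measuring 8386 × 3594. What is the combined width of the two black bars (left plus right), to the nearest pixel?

Since 1.850 < 2.333, the master is height-limited.
The master is 3594 × 1.850 ≈ 6648.90 px wide.
Leftover width: 8386 − 6648.90 = 1737.10 px.

1737 px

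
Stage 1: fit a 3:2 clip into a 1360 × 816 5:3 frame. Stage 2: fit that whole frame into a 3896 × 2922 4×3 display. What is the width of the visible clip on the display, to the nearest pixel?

Inside the 1360×816 canvas the clip is height-limited at 1224.00 × 816.00.
5:3 in 3896×2922: fills the width, so the intermediate becomes 3896.00 × 2337.60 — a scale of ×2.8647.
So the clip's width is 1224.00 × 2.8647 ≈ 3506.40.

3506 px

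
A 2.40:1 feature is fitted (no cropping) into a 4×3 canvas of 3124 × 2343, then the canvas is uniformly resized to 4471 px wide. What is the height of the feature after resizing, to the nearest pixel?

Fitted into 3124×2343, the feature spans the width; its height is 3124 / 2.400 ≈ 1301.67 px.
The frame scales by 4471/3124 = 1.4312; 1301.67 × 1.4312 ≈ 1862.92 px.

1863 px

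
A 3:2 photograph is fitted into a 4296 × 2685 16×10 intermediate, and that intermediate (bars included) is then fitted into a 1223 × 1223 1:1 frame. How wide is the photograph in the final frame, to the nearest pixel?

1147 px

3:2 in 4296×2685: fills the height, so the photograph is 4027.50 × 2685.00.
Second fit — the 16×10 canvas into 1223×1223 spans the width: 1223.00 × 764.38 (×0.2847 from 4296×2685).
The photograph scales with it: width 4027.50 × 0.2847 ≈ 1146.56.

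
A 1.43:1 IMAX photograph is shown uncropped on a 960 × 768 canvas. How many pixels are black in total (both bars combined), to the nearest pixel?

1.43:1 IMAX (1.430) > 5:4 (1.250), so the photograph fills the width.
Content height = 960 / 1.430 ≈ 671.3287 px.
Leftover height: 768 − 671.3287 = 96.6713 px.
Across the 960-px span: 96.6713 × 960 ≈ 92804 px.

92804 pixels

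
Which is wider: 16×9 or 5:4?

16×9

16×9 = 1.778 and 5:4 = 1.25; 1.778 > 1.25.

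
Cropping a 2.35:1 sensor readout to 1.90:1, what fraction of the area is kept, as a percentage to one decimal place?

80.9%

1.90:1 is narrower than 2.35:1, so the crop keeps the full height and trims the width.
Fraction kept = (1.900)/(2.350) ≈ 80.85%.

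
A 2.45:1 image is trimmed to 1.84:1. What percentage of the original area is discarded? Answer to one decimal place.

24.9%

1.84:1 is narrower than 2.45:1, so the crop keeps the full height and trims the width.
(1.840)/(2.450) ≈ 0.751 of the area survives, leaving 24.90% discarded.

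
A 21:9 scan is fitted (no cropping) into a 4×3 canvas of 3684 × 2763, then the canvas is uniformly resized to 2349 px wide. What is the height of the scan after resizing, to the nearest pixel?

In the 3684×2763 frame the scan fills the width: height = 3684 × 9/21 ≈ 1578.86 px.
Resizing to 2349 px wide multiplies everything by 0.6376: 1578.86 → 1006.71 px.

1007 px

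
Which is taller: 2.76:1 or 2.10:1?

2.76 and 2.1; 2.76 > 2.1. The smaller width-to-height ratio is the taller frame.

2.10:1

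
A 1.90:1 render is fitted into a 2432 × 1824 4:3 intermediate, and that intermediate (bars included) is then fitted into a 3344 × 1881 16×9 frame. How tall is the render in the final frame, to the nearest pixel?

First fit — 1.90:1 into 2432×1824 spans the width: 2432.00 × 1280.00.
The 4:3 canvas is height-limited in 3344×1881, giving 2508.00 × 1881.00; scale factor 1.0312.
The render scales with it: height 1280.00 × 1.0312 ≈ 1320.00.

1320 px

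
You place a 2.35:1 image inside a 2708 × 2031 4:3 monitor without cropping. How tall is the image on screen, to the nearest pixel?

2.35:1 is wider than 4:3, so it spans the full width.
That makes the image 1152.34 px tall (2708 / 2.350).

1152 px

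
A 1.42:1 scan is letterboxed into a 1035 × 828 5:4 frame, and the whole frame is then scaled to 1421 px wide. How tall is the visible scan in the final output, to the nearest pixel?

At 1035×828 the scan is width-limited, so height = 1035 / 1.420 ≈ 728.87 px.
The frame scales by 1421/1035 = 1.3729; 728.87 × 1.3729 ≈ 1000.70 px.

1001 px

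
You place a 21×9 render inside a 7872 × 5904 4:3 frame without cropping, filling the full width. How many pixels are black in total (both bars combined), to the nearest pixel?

19918409 pixels

That makes the image 3373.7143 px tall (7872 × 9/21).
Black = 5904 − 3373.7143 = 2530.2857 px.
That's 2530.2857 × 7872 ≈ 19918409 black pixels.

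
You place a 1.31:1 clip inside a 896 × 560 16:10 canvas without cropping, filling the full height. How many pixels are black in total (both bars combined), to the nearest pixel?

90944 pixels

The clip is 560 × 1.310 ≈ 733.6000 px wide.
Leftover width: 896 − 733.6000 = 162.4000 px.
Bar area = 162.4000 × 560 ≈ 90944 px.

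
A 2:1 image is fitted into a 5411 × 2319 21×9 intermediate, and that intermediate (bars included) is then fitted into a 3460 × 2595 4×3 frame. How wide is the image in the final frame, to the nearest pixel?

2966 px

Inside the 5411×2319 canvas the image is height-limited at 4638.00 × 2319.00.
The 21×9 canvas is width-limited in 3460×2595, giving 3460.00 × 1482.86; scale factor 0.6394.
Applying the same ×0.6394: 4638.00 → 2965.71.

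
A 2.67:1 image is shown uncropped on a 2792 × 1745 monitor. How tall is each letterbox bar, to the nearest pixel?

Since 2.670 > 1.600, the image is width-limited.
Content height = 2792 / 2.670 ≈ 1045.69 px.
Black = 1745 − 1045.69 = 699.31 px, or 349.65 per bar.

350 px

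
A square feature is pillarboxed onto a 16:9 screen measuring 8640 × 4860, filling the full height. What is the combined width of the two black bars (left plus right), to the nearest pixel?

3780 px

That makes the image 4860.00 px wide (4860 × 1/1).
Black = 8640 − 4860.00 = 3780.00 px.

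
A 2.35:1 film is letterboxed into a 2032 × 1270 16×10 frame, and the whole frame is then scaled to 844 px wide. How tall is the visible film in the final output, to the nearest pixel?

Fitted into 2032×1270, the film spans the width; its height is 2032 / 2.350 ≈ 864.68 px.
Resizing to 844 px wide multiplies everything by 0.4154: 864.68 → 359.15 px.

359 px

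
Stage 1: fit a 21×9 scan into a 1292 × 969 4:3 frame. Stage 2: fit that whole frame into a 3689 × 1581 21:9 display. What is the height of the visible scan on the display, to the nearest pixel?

Inside the 1292×969 canvas the scan is width-limited at 1292.00 × 553.71.
4:3 in 3689×1581: fills the height, so the intermediate becomes 2108.00 × 1581.00 — a scale of ×1.6316.
The scan scales with it: height 553.71 × 1.6316 ≈ 903.43.

903 px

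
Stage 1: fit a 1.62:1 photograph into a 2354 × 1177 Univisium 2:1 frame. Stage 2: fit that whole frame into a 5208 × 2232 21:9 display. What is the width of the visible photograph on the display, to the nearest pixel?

Inside the 2354×1177 canvas the photograph is height-limited at 1906.74 × 1177.00.
Second fit — the Univisium 2:1 canvas into 5208×2232 spans the height: 4464.00 × 2232.00 (×1.8963 from 2354×1177).
So the photograph's width is 1906.74 × 1.8963 ≈ 3615.84.

3616 px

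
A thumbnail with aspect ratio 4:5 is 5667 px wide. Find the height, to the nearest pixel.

7084 px

Height = 5667 / 4 × 5 = 7083.75.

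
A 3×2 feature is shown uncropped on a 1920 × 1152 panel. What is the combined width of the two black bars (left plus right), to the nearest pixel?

Since 1.500 < 1.667, the feature is height-limited.
That makes the image 1728.00 px wide (1152 × 3/2).
Black = 1920 − 1728.00 = 192.00 px.

192 px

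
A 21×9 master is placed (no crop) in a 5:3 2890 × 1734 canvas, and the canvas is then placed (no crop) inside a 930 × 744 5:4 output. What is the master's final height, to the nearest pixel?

First fit — 21×9 into 2890×1734 spans the width: 2890.00 × 1238.57.
5:3 in 930×744: fills the width, so the intermediate becomes 930.00 × 558.00 — a scale of ×0.3218.
The master scales with it: height 1238.57 × 0.3218 ≈ 398.57.

399 px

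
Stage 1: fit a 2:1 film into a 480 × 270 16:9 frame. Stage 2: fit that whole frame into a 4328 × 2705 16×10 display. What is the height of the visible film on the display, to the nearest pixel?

First fit — 2:1 into 480×270 spans the width: 480.00 × 240.00.
Second fit — the 16:9 canvas into 4328×2705 spans the width: 4328.00 × 2434.50 (×9.0167 from 480×270).
So the film's height is 240.00 × 9.0167 ≈ 2164.00.

2164 px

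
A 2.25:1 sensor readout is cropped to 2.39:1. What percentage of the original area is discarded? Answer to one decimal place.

Going from 2.25:1 to 2.39:1 means cutting height while keeping width.
Area ratio = (2.250)/(2.390) = 94.14%; the remaining 5.86% is cropped out.

5.9%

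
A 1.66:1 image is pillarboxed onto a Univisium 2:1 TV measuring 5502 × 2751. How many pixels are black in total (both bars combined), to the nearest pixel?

2573120 pixels

1.66:1 is narrower than Univisium 2:1, so it spans the full height.
The image is 2751 × 1.660 ≈ 4566.6600 px wide.
5502 − 4566.6600 = 935.3400 px of bars.
Across the 2751-px span: 935.3400 × 2751 ≈ 2573120 px.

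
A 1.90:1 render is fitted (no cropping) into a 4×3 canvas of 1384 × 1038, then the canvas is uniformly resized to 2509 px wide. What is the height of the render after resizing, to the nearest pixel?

Fitted into 1384×1038, the render spans the width; its height is 1384 / 1.900 ≈ 728.42 px.
The frame scales by 2509/1384 = 1.8129; 728.42 × 1.8129 ≈ 1320.53 px.

1321 px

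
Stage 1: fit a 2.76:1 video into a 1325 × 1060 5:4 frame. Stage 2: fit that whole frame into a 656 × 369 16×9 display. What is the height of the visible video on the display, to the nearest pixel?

167 px

First fit — 2.76:1 into 1325×1060 spans the width: 1325.00 × 480.07.
5:4 in 656×369: fills the height, so the intermediate becomes 461.25 × 369.00 — a scale of ×0.3481.
Applying the same ×0.3481: 480.07 → 167.12.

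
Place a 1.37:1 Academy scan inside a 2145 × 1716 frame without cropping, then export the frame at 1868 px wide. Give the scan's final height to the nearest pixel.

1364 px

In the 2145×1716 frame the scan fills the width: height = 2145 / 1.370 ≈ 1565.69 px.
The frame scales by 1868/2145 = 0.8709; 1565.69 × 0.8709 ≈ 1363.50 px.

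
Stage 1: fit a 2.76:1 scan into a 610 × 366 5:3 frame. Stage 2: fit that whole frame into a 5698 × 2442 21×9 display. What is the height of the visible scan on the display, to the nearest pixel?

1475 px

First fit — 2.76:1 into 610×366 spans the width: 610.00 × 221.01.
The 5:3 canvas is height-limited in 5698×2442, giving 4070.00 × 2442.00; scale factor 6.6721.
Applying the same ×6.6721: 221.01 → 1474.64.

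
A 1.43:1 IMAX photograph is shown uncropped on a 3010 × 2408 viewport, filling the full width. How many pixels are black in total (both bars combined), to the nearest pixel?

Content height = 3010 / 1.430 ≈ 2104.8951 px.
Leftover height: 2408 − 2104.8951 = 303.1049 px.
Bar area = 303.1049 × 3010 ≈ 912346 px.

912346 pixels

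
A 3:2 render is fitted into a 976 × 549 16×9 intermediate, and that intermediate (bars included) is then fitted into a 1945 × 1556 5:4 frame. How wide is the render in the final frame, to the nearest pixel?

Inside the 976×549 canvas the render is height-limited at 823.50 × 549.00.
16×9 in 1945×1556: fills the width, so the intermediate becomes 1945.00 × 1094.06 — a scale of ×1.9928.
So the render's width is 823.50 × 1.9928 ≈ 1641.09.

1641 px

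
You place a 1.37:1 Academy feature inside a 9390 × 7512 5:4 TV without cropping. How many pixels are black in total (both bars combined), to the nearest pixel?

Since 1.370 > 1.250, the feature is width-limited.
The feature is 9390 / 1.370 ≈ 6854.0146 px tall.
Black = 7512 − 6854.0146 = 657.9854 px.
That's 657.9854 × 9390 ≈ 6178483 black pixels.

6178483 pixels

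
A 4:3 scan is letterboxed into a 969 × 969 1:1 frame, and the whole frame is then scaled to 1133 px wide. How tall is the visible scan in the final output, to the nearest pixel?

850 px

At 969×969 the scan is width-limited, so height = 969 × 3/4 ≈ 726.75 px.
The frame scales by 1133/969 = 1.1692; 726.75 × 1.1692 ≈ 849.75 px.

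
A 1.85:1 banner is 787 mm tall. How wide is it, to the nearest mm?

1456 mm

Width = 787 × 1.850 = 1455.95.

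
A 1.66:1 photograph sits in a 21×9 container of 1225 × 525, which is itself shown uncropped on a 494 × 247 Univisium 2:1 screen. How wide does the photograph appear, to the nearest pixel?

First fit — 1.66:1 into 1225×525 spans the height: 871.50 × 525.00.
21×9 in 494×247: fills the width, so the intermediate becomes 494.00 × 211.71 — a scale of ×0.4033.
Applying the same ×0.4033: 871.50 → 351.45.

351 px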